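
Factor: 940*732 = 688080 = 2^4*3^1*5^1*47^1*61^1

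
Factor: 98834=2^1*49417^1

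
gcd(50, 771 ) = 1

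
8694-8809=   -  115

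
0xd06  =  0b110100000110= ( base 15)ec4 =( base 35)2p9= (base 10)3334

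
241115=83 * 2905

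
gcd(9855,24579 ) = 9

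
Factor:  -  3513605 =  - 5^1*702721^1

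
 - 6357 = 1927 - 8284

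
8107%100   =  7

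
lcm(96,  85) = 8160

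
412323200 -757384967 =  - 345061767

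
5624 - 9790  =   - 4166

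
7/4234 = 7/4234 = 0.00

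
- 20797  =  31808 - 52605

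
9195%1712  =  635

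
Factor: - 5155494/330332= -2^( - 1 )*3^1*269^( - 1 )*307^( - 1)*859249^1= - 2577747/165166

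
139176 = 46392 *3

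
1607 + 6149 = 7756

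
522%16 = 10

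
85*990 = 84150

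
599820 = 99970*6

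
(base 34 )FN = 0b1000010101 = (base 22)125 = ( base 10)533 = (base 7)1361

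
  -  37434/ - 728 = 51+ 153/364 = 51.42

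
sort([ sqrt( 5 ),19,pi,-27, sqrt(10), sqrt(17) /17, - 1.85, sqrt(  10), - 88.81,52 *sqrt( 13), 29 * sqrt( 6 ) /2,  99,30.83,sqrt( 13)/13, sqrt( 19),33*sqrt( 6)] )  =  [-88.81, - 27, - 1.85, sqrt( 17)/17, sqrt(13)/13, sqrt( 5),pi, sqrt( 10), sqrt( 10),sqrt( 19),19,30.83,29*sqrt(6 )/2,33 * sqrt(  6),99, 52 * sqrt( 13)]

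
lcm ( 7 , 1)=7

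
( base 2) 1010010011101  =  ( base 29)67S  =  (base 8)12235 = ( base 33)4ru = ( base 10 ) 5277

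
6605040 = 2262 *2920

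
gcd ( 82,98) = 2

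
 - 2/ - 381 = 2/381 = 0.01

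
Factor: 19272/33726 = 2^2*7^( - 1) = 4/7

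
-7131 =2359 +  - 9490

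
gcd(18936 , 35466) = 6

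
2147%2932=2147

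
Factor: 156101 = 11^1 * 23^1*617^1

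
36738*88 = 3232944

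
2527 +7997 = 10524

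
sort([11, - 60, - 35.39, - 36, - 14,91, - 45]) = [ - 60,-45, - 36, - 35.39,-14,11,  91]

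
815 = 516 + 299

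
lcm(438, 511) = 3066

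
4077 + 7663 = 11740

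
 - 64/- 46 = 32/23 = 1.39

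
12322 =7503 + 4819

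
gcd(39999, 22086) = 3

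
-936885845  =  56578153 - 993463998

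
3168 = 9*352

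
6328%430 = 308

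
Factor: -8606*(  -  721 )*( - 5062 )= - 31409335412=- 2^2*7^1*13^1*103^1*331^1*2531^1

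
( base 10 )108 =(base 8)154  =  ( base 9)130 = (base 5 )413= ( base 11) 99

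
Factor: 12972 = 2^2 * 3^1 * 23^1 * 47^1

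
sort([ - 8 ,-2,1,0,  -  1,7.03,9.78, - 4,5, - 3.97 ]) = [ - 8, - 4, - 3.97, - 2,-1, 0,1,5,7.03,  9.78 ] 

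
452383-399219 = 53164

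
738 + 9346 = 10084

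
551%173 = 32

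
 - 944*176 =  - 166144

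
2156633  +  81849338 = 84005971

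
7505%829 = 44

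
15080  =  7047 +8033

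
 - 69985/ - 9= 69985/9 = 7776.11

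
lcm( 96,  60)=480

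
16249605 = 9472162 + 6777443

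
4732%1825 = 1082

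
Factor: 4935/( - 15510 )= - 2^( - 1)*7^1 * 11^( - 1) = - 7/22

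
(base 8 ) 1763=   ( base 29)15p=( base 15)476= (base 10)1011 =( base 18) 323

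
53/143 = 53/143 = 0.37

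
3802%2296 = 1506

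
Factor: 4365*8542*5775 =215325668250 = 2^1*3^3*5^3*7^1* 11^1*97^1*4271^1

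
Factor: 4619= 31^1* 149^1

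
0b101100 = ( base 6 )112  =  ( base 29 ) 1f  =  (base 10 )44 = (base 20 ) 24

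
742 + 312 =1054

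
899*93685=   84222815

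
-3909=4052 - 7961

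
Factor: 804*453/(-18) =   -  2^1 * 67^1*151^1 = - 20234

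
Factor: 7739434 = 2^1*641^1*6037^1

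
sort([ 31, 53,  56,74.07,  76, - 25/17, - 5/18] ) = [ - 25/17, - 5/18, 31,53,56, 74.07,76 ]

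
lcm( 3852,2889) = 11556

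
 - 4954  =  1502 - 6456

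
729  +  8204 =8933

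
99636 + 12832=112468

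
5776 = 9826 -4050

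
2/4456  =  1/2228=0.00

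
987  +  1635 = 2622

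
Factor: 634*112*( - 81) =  - 5751648 = -2^5 * 3^4*7^1 * 317^1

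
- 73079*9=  - 657711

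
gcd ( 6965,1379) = 7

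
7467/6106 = 7467/6106 = 1.22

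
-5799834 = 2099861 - 7899695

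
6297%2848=601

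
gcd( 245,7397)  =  1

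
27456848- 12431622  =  15025226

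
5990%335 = 295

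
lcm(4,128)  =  128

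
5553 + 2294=7847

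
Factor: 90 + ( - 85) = 5 =5^1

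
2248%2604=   2248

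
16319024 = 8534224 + 7784800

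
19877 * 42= 834834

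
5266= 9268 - 4002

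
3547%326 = 287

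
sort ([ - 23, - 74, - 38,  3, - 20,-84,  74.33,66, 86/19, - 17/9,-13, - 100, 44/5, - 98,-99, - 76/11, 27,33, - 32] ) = [  -  100, - 99, - 98, - 84,-74,- 38, - 32,  -  23,  -  20,  -  13, - 76/11, - 17/9, 3 , 86/19,  44/5, 27, 33,66,74.33]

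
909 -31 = 878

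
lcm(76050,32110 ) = 1444950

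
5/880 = 1/176  =  0.01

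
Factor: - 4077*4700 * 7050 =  - 2^3 * 3^4*5^4*  47^2*151^1 = - 135091395000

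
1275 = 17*75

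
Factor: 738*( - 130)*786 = -2^3*3^3* 5^1*13^1*41^1*131^1 = - 75408840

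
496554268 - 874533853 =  - 377979585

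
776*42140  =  32700640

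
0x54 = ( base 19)48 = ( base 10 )84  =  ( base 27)33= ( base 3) 10010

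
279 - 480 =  - 201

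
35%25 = 10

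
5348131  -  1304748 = 4043383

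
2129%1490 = 639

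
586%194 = 4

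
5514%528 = 234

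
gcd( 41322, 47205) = 3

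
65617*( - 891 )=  - 58464747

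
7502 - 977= 6525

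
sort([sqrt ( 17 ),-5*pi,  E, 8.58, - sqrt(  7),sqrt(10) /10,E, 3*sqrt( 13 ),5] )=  [ - 5*pi,-sqrt(7 ), sqrt(10 )/10,E,E, sqrt( 17 ),5, 8.58, 3*sqrt(13) ] 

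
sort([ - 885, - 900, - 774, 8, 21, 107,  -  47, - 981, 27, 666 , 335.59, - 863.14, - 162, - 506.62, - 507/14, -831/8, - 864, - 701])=[ - 981,-900, - 885 ,-864, - 863.14, - 774 , - 701 , - 506.62, - 162, - 831/8 ,-47, - 507/14, 8 , 21,27,107, 335.59,  666]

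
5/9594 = 5/9594=0.00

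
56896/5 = 11379+1/5 = 11379.20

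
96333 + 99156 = 195489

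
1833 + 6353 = 8186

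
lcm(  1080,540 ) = 1080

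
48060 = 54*890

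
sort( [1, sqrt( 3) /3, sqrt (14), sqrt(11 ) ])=[ sqrt( 3 ) /3, 1,  sqrt (11),  sqrt ( 14)]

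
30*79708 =2391240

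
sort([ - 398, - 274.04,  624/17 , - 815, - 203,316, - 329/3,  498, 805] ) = [ - 815, - 398 , - 274.04, - 203, - 329/3,624/17,  316,498,805 ] 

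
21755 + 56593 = 78348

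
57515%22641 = 12233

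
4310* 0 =0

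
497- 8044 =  - 7547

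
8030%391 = 210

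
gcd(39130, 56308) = 14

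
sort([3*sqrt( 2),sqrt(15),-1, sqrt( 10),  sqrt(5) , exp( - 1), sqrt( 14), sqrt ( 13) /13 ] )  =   [ - 1, sqrt( 13 )/13,exp( - 1), sqrt(5),sqrt ( 10), sqrt( 14),  sqrt ( 15), 3*sqrt( 2)]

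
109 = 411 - 302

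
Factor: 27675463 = 23^1*457^1*2633^1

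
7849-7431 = 418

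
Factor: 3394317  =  3^1 * 23^1*49193^1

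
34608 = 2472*14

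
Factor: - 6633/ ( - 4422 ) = 2^ ( - 1)*3^1 = 3/2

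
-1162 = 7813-8975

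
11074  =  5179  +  5895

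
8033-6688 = 1345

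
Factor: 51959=223^1*233^1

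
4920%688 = 104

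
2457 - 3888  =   - 1431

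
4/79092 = 1/19773=0.00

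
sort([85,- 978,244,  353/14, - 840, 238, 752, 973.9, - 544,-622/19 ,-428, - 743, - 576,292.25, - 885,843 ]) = [-978,  -  885 , - 840,-743, - 576, - 544,-428,  -  622/19, 353/14, 85,238, 244, 292.25, 752,843, 973.9 ] 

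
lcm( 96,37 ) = 3552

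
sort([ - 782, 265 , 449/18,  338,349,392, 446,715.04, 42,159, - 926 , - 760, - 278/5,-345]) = [-926 , - 782  , - 760,-345, - 278/5 , 449/18,42,159,265 , 338, 349, 392,446,715.04 ]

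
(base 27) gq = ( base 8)712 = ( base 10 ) 458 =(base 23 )jl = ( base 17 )19g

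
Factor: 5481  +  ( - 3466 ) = 2015 =5^1*13^1*31^1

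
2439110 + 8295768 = 10734878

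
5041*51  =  257091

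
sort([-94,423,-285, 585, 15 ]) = [ - 285, - 94, 15,423, 585] 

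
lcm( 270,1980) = 5940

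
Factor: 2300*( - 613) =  - 2^2*5^2*23^1*613^1 = - 1409900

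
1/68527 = 1/68527=0.00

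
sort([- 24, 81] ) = [ - 24,81] 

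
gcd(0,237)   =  237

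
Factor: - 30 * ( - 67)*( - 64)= - 2^7*3^1*5^1*67^1 = -128640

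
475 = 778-303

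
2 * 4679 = 9358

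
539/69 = 7 + 56/69 = 7.81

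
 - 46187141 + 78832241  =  32645100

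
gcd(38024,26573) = 1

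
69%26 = 17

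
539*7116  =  3835524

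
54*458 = 24732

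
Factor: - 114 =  - 2^1*3^1 * 19^1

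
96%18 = 6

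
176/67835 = 176/67835 = 0.00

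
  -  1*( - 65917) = 65917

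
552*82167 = 45356184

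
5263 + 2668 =7931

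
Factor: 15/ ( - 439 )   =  -3^1 * 5^1*439^ (  -  1)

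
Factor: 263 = 263^1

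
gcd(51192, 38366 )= 2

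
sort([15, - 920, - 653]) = [ - 920, - 653,15 ]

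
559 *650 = 363350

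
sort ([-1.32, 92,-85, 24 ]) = [-85,-1.32 , 24, 92]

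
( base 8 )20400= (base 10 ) 8448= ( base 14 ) 3116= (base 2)10000100000000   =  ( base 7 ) 33426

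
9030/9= 3010/3  =  1003.33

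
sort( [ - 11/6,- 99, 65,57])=[ - 99, - 11/6,57,65]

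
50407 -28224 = 22183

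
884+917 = 1801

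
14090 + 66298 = 80388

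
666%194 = 84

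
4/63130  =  2/31565 = 0.00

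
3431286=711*4826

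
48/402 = 8/67 = 0.12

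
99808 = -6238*( - 16 )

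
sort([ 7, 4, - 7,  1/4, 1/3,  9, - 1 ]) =[-7,-1, 1/4,1/3,4 , 7,  9 ] 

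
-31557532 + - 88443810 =-120001342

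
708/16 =44+ 1/4  =  44.25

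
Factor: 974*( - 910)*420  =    -  372262800 = - 2^4*3^1*5^2*7^2*13^1*487^1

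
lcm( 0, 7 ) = 0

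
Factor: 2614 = 2^1*1307^1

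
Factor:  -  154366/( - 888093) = 2^1 * 3^( - 2)*79^1*101^( - 1 ) = 158/909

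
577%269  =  39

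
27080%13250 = 580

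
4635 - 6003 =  - 1368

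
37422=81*462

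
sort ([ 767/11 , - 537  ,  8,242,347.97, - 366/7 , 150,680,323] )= [ - 537, - 366/7,8,767/11, 150,  242 , 323,347.97 , 680] 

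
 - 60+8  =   - 52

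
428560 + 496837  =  925397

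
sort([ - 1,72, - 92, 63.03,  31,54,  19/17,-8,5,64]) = [ - 92,-8, - 1,19/17, 5,  31,54,63.03,64,  72] 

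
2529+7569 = 10098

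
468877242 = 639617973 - 170740731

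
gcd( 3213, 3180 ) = 3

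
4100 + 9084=13184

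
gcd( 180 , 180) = 180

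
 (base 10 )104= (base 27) 3N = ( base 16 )68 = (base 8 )150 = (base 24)48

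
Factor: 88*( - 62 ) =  - 5456 = - 2^4*11^1*31^1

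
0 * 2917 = 0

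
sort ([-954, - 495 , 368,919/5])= [-954,-495, 919/5, 368 ] 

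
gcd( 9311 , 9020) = 1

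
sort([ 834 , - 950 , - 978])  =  [-978, - 950,834]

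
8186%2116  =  1838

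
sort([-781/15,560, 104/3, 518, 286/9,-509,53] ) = [-509,  -  781/15, 286/9,104/3, 53,518 , 560 ] 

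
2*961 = 1922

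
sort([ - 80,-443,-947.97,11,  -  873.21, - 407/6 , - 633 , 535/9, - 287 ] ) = [ - 947.97, - 873.21, - 633, - 443 ,  -  287, - 80, - 407/6,11,535/9]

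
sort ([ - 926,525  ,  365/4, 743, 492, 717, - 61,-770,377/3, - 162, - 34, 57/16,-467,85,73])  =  [ - 926,-770, - 467,-162, - 61,- 34, 57/16,  73 , 85, 365/4,377/3, 492, 525 , 717,743]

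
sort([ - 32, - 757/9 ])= [  -  757/9,-32 ] 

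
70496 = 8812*8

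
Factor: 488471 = 19^1*47^1*547^1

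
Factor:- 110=-2^1*5^1*11^1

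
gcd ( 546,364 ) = 182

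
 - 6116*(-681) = 4164996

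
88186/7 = 12598 = 12598.00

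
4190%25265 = 4190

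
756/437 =1+319/437 = 1.73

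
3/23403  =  1/7801= 0.00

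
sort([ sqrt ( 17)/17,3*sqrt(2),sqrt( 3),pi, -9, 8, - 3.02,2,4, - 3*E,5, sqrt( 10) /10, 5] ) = [ - 9,-3*E, -3.02,sqrt(17 ) /17, sqrt(10 ) /10,sqrt(3),2, pi,4, 3 * sqrt(2),5,5,8]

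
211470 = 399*530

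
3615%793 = 443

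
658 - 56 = 602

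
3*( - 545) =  - 1635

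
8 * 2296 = 18368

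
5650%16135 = 5650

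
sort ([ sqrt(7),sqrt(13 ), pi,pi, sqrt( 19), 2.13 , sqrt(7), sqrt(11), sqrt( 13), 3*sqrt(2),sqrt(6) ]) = [ 2.13,sqrt(6),sqrt (7),sqrt( 7),pi,pi, sqrt(11), sqrt( 13), sqrt(13),3*sqrt(2) , sqrt ( 19)] 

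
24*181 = 4344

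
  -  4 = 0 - 4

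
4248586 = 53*80162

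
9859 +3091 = 12950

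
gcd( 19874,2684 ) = 2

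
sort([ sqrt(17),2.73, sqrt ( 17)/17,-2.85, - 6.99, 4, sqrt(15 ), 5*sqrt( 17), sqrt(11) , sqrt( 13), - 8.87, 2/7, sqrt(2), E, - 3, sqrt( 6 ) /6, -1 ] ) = [ - 8.87, - 6.99, - 3, - 2.85 ,-1, sqrt( 17) /17,2/7, sqrt ( 6)/6,sqrt(2),E, 2.73, sqrt( 11), sqrt( 13),sqrt(15), 4,sqrt (17), 5*sqrt( 17)] 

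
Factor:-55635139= - 7^2*1135411^1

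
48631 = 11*4421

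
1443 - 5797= - 4354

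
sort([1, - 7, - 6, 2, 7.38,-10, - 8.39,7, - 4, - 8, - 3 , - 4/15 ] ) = [ - 10, - 8.39, - 8,-7, - 6, - 4, - 3, - 4/15, 1,2, 7, 7.38] 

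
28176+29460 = 57636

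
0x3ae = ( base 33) SI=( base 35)QW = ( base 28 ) 15I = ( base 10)942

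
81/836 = 81/836 = 0.10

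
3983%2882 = 1101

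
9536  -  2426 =7110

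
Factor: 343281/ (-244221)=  - 901/641 = -17^1*53^1 * 641^( - 1)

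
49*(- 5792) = -283808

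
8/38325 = 8/38325 = 0.00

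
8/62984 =1/7873= 0.00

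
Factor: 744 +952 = 2^5*53^1 = 1696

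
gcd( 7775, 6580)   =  5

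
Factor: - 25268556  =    -  2^2*3^1*19^3 * 307^1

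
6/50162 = 3/25081 = 0.00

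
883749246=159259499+724489747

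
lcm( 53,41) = 2173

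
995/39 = 995/39 = 25.51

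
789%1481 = 789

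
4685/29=161 + 16/29 =161.55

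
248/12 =62/3 = 20.67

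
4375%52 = 7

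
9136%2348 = 2092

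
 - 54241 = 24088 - 78329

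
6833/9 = 6833/9 = 759.22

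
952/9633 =952/9633=0.10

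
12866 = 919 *14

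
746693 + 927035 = 1673728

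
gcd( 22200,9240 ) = 120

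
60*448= 26880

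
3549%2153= 1396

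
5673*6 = 34038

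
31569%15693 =183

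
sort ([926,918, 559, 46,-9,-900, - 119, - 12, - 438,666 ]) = [ - 900, - 438, - 119, - 12, - 9, 46,  559, 666 , 918,  926] 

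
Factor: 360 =2^3*3^2*5^1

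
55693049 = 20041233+35651816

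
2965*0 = 0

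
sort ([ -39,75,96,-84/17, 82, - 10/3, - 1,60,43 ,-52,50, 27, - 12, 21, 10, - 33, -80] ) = [ - 80  ,-52, - 39, - 33 ,  -  12 , - 84/17, - 10/3, - 1, 10 , 21,27,43, 50,60 , 75, 82,96]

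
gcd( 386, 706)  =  2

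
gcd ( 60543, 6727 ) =6727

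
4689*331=1552059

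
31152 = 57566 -26414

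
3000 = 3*1000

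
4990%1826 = 1338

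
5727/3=1909 = 1909.00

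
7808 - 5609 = 2199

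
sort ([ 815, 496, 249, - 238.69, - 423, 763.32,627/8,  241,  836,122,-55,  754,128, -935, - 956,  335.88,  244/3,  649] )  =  [-956 , - 935, - 423, - 238.69, - 55,627/8,244/3,122, 128, 241,249,335.88,  496, 649,754,763.32,815,836] 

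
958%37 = 33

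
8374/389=21 + 205/389= 21.53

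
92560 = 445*208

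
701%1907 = 701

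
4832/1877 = 2+1078/1877 = 2.57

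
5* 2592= 12960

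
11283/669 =3761/223 = 16.87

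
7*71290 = 499030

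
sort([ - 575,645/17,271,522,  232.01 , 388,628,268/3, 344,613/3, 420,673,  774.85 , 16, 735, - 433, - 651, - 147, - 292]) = [ - 651 , - 575, - 433, - 292,  -  147,16, 645/17, 268/3,613/3, 232.01,271,344, 388,420, 522, 628,673, 735,774.85]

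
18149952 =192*94531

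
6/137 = 6/137 = 0.04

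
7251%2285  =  396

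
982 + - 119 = 863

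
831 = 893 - 62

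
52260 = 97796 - 45536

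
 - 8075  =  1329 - 9404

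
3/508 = 3/508 = 0.01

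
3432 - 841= 2591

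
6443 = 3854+2589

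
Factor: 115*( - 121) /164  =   - 2^( - 2)*5^1*11^2*23^1*41^( - 1) = -13915/164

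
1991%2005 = 1991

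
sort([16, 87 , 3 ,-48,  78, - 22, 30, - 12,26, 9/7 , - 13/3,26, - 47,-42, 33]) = [ - 48, - 47, - 42,  -  22, - 12, - 13/3, 9/7, 3,16,26 , 26,  30, 33, 78,87 ]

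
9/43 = 9/43 = 0.21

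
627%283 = 61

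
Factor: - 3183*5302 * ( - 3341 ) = 56383604706 = 2^1*3^1*11^1 * 13^1*241^1*257^1*1061^1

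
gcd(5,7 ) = 1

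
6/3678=1/613 = 0.00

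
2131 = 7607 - 5476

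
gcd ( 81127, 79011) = 1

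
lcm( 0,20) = 0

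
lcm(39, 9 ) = 117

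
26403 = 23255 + 3148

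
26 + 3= 29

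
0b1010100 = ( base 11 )77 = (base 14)60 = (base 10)84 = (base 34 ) 2G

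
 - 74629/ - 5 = 74629/5 = 14925.80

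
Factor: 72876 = 2^2 * 3^1*6073^1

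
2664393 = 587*4539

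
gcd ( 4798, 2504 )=2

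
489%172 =145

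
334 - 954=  - 620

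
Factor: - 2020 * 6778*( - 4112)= 56299694720= 2^7*5^1*101^1*257^1 * 3389^1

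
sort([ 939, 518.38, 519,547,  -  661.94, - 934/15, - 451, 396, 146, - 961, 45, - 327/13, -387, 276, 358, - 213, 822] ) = [-961, - 661.94,  -  451,- 387, - 213, - 934/15, - 327/13, 45, 146, 276, 358, 396, 518.38 , 519, 547, 822, 939] 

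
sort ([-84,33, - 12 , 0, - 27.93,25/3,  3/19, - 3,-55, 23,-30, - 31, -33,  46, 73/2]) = [ - 84, - 55, - 33, - 31, - 30, - 27.93, - 12, - 3,  0, 3/19, 25/3, 23, 33,73/2 , 46]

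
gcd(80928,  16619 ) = 1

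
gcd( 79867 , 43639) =1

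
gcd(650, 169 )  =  13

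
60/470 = 6/47  =  0.13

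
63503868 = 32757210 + 30746658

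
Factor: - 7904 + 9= - 7895 = - 5^1*1579^1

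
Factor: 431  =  431^1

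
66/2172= 11/362 = 0.03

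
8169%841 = 600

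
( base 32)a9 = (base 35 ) 9e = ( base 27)C5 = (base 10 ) 329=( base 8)511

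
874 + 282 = 1156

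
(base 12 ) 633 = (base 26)18j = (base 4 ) 32013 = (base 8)1607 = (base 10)903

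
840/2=420 = 420.00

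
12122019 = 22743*533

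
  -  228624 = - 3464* 66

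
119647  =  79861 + 39786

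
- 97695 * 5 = - 488475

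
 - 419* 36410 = -15255790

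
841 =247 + 594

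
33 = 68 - 35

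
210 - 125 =85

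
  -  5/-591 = 5/591 = 0.01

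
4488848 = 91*49328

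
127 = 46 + 81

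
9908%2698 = 1814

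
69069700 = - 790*(-87430) 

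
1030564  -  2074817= - 1044253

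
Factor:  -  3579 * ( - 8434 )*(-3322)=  - 100275520092=- 2^2*3^1*11^1*151^1*1193^1*4217^1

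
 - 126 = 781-907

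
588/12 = 49 = 49.00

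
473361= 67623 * 7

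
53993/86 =627 + 71/86 =627.83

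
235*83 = 19505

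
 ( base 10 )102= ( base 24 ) 46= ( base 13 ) 7b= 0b1100110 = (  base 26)3O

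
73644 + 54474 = 128118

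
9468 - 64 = 9404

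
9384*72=675648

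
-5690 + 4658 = -1032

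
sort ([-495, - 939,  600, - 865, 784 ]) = [ - 939, - 865, - 495,600,784 ] 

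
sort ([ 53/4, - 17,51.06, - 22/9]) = [-17, - 22/9, 53/4, 51.06] 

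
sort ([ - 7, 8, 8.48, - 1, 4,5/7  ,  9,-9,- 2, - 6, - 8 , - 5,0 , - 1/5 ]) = [ - 9, - 8, - 7, - 6,  -  5,-2,  -  1, - 1/5,0, 5/7 , 4, 8, 8.48,9]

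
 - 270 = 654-924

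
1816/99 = 1816/99 =18.34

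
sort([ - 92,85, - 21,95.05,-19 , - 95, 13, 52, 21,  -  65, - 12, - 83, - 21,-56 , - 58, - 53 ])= [ - 95, - 92, - 83 , - 65,-58, - 56, -53, -21 , -21,-19, - 12 , 13,21, 52, 85 , 95.05]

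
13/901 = 13/901 = 0.01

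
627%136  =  83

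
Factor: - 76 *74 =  - 5624 = - 2^3 * 19^1*37^1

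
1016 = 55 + 961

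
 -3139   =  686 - 3825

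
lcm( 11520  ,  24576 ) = 368640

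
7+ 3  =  10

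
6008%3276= 2732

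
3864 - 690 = 3174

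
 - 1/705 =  - 1/705 = - 0.00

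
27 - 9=18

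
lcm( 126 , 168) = 504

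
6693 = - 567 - -7260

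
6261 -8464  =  -2203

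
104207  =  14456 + 89751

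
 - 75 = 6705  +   - 6780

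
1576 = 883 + 693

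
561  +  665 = 1226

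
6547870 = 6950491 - 402621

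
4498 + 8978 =13476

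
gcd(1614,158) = 2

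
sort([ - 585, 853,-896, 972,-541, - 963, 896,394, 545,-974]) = [ - 974,-963, - 896,-585 ,-541, 394, 545, 853 , 896, 972 ] 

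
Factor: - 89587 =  - 101^1*887^1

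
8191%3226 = 1739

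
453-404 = 49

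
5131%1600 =331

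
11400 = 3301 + 8099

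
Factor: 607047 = 3^1*7^1*137^1*211^1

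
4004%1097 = 713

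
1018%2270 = 1018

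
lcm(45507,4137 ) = 45507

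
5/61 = 5/61 = 0.08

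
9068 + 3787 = 12855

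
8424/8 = 1053 = 1053.00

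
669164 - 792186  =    -  123022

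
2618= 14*187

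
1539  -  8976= -7437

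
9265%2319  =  2308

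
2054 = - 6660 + 8714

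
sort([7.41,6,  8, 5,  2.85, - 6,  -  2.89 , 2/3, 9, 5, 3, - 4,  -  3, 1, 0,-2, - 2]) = [ - 6 ,  -  4, - 3, - 2.89,  -  2 , - 2,0, 2/3,1, 2.85,3 , 5,5,6, 7.41, 8, 9 ]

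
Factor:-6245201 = - 6245201^1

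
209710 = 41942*5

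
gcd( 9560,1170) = 10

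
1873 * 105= 196665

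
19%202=19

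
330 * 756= 249480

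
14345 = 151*95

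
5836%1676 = 808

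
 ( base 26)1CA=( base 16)3E6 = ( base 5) 12443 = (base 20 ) 29I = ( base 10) 998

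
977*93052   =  90911804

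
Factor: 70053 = 3^1*19^1 *1229^1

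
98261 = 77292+20969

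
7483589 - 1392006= 6091583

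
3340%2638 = 702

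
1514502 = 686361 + 828141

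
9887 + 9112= 18999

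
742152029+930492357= 1672644386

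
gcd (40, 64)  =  8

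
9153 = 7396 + 1757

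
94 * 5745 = 540030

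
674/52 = 12 + 25/26 =12.96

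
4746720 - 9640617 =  - 4893897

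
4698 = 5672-974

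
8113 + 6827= 14940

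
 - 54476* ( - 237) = 12910812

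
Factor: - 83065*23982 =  - 1992064830= - 2^1*3^1*5^1* 7^1 * 37^1*449^1*571^1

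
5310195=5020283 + 289912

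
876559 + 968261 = 1844820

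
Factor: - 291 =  - 3^1*97^1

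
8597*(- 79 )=-679163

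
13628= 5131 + 8497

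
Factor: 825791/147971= 73^( - 1 )*2027^( - 1)*825791^1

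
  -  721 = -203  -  518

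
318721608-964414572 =-645692964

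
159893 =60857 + 99036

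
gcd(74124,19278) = 18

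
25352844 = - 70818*( - 358 ) 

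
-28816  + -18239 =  - 47055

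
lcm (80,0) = 0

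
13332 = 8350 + 4982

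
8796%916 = 552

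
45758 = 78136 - 32378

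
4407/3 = 1469  =  1469.00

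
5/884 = 5/884 = 0.01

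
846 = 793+53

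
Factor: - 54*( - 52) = 2808 = 2^3*3^3*13^1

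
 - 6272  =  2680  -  8952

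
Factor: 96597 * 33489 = 3234936933 = 3^4*61^2*10733^1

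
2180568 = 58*37596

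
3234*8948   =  28937832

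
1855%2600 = 1855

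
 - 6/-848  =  3/424 = 0.01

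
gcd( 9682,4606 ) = 94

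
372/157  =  2  +  58/157 = 2.37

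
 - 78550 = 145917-224467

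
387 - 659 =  - 272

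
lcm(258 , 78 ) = 3354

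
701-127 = 574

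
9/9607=9/9607= 0.00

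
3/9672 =1/3224 = 0.00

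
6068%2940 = 188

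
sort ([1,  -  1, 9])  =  [- 1, 1,9] 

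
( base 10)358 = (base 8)546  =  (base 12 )25A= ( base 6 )1354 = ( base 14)1b8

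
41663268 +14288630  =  55951898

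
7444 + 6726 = 14170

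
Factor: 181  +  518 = 699 = 3^1*233^1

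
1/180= 1/180 = 0.01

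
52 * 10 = 520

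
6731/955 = 6731/955 = 7.05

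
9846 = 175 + 9671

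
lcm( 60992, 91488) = 182976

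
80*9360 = 748800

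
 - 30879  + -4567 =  - 35446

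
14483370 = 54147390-39664020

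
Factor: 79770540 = 2^2*3^1*5^1*1329509^1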